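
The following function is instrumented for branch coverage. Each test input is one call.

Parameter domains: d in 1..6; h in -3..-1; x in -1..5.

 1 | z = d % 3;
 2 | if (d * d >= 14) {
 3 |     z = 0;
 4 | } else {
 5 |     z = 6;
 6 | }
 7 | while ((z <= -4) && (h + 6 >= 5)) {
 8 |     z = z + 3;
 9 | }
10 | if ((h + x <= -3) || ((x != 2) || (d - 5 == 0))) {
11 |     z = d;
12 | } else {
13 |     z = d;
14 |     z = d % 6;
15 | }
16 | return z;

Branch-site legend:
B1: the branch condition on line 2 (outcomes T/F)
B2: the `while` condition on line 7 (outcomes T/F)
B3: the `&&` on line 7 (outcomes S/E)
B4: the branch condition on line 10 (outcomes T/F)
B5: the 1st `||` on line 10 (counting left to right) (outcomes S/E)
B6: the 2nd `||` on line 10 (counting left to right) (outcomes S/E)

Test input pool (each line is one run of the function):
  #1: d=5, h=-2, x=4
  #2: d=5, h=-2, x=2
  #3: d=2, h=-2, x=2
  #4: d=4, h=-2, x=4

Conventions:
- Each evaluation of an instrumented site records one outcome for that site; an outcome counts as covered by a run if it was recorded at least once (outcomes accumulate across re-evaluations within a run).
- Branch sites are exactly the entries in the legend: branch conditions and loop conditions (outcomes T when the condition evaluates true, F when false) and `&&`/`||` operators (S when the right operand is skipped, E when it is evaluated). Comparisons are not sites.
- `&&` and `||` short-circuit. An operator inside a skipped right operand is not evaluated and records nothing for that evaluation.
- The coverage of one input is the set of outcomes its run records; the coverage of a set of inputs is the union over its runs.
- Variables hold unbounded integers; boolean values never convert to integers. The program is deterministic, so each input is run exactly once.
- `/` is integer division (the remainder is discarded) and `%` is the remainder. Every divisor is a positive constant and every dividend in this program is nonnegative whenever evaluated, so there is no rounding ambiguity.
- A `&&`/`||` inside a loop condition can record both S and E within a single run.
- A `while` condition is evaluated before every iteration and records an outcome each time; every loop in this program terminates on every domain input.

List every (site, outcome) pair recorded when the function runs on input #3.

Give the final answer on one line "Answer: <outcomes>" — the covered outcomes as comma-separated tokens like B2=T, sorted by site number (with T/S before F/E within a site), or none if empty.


Simulating input #3 (d=2, h=-2, x=2) step by step:
  B1->F, B3->S, B2->F, B5->E, B6->E, B4->F
distinct outcomes covered: B1=F, B2=F, B3=S, B4=F, B5=E, B6=E
Answer: B1=F, B2=F, B3=S, B4=F, B5=E, B6=E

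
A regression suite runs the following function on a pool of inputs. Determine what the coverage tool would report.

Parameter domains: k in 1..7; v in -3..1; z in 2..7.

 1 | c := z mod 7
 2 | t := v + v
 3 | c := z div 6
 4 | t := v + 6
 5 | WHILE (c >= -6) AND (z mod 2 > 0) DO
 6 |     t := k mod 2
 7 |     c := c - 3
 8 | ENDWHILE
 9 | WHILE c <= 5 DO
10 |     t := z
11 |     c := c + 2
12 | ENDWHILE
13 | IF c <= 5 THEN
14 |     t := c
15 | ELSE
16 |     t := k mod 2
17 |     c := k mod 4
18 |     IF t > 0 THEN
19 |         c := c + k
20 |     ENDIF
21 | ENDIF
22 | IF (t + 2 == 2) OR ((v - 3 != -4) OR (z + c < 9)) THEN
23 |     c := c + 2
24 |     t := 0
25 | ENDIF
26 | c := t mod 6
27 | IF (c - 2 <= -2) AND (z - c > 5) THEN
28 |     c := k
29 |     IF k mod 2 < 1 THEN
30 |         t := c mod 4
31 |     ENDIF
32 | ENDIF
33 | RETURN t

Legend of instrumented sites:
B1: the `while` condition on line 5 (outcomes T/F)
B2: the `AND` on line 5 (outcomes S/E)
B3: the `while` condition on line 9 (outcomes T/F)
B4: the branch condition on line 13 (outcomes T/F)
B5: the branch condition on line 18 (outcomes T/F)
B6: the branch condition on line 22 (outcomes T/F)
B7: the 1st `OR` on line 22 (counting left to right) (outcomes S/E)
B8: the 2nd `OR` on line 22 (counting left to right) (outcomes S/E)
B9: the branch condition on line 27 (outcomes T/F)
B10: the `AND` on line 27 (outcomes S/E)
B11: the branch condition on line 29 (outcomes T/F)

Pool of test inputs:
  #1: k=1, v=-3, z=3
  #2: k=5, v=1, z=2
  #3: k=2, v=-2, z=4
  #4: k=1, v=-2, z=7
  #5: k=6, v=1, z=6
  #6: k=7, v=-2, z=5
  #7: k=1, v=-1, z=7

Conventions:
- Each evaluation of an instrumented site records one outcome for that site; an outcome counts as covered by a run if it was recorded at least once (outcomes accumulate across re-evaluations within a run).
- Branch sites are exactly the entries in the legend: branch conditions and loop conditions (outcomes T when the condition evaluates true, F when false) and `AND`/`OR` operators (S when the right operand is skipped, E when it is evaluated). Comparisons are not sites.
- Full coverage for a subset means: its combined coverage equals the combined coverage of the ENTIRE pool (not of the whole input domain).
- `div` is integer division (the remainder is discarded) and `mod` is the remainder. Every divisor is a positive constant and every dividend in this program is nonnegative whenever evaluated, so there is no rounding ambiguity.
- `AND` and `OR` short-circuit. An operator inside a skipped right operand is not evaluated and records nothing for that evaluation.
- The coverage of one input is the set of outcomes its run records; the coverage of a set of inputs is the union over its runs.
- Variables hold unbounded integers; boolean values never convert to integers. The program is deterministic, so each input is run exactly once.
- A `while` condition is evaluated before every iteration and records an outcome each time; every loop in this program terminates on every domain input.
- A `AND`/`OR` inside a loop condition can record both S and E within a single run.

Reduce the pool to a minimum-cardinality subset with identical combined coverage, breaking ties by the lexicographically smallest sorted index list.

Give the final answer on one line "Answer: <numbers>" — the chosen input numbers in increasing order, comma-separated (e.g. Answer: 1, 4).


input #1 (k=1, v=-3, z=3): covers B1=T, B1=F, B2=S, B2=E, B3=T, B3=F, B4=F, B5=T, B6=T, B7=E, B8=S, B9=F, B10=E
input #2 (k=5, v=1, z=2): covers B1=F, B2=E, B3=T, B3=F, B4=F, B5=T, B6=T, B7=E, B8=S, B9=F, B10=E
input #3 (k=2, v=-2, z=4): covers B1=F, B2=E, B3=T, B3=F, B4=F, B5=F, B6=T, B7=S, B9=F, B10=E
input #4 (k=1, v=-2, z=7): covers B1=T, B1=F, B2=S, B2=E, B3=T, B3=F, B4=F, B5=T, B6=T, B7=E, B8=S, B9=T, B10=E, B11=F
input #5 (k=6, v=1, z=6): covers B1=F, B2=E, B3=T, B3=F, B4=F, B5=F, B6=T, B7=S, B9=T, B10=E, B11=T
input #6 (k=7, v=-2, z=5): covers B1=T, B1=F, B2=S, B2=E, B3=T, B3=F, B4=F, B5=T, B6=T, B7=E, B8=S, B9=F, B10=E
input #7 (k=1, v=-1, z=7): covers B1=T, B1=F, B2=S, B2=E, B3=T, B3=F, B4=F, B5=T, B6=F, B7=E, B8=E, B9=F, B10=S
pool-wide coverage (21 outcomes): B1=T, B1=F, B2=S, B2=E, B3=T, B3=F, B4=F, B5=T, B5=F, B6=T, B6=F, B7=S, B7=E, B8=S, B8=E, B9=T, B9=F, B10=S, B10=E, B11=T, B11=F
size 1 is not enough: best union over all size-1 subsets is 14/21
size 2 is not enough: best union over all size-2 subsets is 19/21
inputs {4, 5, 7} (size 3) cover everything; no size-3 subset with a lexicographically smaller index list covers all 21
Answer: 4, 5, 7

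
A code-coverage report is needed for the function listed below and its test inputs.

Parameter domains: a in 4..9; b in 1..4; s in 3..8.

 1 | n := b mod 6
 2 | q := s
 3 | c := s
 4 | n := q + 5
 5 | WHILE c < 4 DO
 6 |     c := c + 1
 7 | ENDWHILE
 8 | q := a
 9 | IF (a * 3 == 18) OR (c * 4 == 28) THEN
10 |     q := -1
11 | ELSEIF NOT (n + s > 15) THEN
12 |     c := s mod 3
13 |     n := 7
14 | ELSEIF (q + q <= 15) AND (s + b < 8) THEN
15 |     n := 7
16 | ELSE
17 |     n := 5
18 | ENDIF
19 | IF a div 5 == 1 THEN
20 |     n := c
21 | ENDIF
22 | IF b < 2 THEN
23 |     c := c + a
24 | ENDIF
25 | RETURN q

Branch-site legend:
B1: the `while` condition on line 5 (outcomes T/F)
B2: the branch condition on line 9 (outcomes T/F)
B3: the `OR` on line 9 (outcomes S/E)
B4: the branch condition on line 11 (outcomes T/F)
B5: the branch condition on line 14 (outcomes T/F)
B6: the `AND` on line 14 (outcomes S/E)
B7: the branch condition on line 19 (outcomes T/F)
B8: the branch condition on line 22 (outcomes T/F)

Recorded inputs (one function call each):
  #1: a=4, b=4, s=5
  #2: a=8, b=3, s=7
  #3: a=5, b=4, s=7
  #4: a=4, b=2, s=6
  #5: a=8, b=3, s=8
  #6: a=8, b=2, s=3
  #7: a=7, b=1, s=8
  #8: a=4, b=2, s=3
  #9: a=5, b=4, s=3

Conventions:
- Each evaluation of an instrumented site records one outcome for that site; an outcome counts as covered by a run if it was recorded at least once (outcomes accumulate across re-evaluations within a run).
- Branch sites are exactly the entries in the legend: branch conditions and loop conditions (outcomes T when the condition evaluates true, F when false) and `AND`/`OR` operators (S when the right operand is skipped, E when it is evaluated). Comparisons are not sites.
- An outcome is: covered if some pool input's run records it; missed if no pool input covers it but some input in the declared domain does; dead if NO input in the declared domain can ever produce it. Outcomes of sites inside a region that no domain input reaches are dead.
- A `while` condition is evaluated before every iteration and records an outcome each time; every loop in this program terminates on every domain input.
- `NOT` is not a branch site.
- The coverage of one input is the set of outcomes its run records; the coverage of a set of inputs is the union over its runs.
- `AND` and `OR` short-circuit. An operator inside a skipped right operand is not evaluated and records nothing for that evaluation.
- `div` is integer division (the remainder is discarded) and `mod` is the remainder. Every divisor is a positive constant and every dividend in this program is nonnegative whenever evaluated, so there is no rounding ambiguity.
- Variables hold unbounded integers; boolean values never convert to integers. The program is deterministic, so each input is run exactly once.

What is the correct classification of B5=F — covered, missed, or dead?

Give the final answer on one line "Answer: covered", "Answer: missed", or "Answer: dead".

B5=F is recorded by pool input(s) 4, 5, 7 -> covered

Answer: covered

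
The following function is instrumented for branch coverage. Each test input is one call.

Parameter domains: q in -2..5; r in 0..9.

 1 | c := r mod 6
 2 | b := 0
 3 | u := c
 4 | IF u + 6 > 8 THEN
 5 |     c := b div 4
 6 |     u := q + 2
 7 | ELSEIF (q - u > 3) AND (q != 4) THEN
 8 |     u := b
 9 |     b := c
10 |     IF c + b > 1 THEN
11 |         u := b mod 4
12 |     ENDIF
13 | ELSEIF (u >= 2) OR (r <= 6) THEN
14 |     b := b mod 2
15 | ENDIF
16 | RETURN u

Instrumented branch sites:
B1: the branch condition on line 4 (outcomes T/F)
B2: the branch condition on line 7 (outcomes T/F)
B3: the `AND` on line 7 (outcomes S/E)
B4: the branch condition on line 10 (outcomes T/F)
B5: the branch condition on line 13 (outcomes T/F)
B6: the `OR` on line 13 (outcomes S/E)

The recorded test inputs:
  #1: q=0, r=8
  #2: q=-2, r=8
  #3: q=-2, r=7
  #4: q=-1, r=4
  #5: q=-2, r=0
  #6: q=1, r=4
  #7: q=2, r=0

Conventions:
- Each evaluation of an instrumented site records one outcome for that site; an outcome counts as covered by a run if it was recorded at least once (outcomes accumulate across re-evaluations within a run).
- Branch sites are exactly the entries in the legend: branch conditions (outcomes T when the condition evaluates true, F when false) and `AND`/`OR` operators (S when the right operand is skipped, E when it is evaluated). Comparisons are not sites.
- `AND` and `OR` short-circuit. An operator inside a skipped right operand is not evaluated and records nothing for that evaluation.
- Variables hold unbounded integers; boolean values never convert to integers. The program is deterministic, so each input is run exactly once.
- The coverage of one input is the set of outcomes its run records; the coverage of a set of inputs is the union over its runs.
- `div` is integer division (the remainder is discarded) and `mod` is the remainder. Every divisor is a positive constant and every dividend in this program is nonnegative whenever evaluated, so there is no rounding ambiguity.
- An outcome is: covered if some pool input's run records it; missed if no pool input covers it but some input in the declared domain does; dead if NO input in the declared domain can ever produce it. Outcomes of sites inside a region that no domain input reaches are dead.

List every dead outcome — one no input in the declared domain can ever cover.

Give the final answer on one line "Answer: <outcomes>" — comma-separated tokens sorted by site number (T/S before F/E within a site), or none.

checking every outcome against all 80 domain inputs:
  reachable outcomes have witnesses, e.g. B1=T (e.g. q=-2, r=3), B1=F (e.g. q=-2, r=0), B2=T (e.g. q=5, r=0), B2=F (e.g. q=-2, r=0)

Answer: none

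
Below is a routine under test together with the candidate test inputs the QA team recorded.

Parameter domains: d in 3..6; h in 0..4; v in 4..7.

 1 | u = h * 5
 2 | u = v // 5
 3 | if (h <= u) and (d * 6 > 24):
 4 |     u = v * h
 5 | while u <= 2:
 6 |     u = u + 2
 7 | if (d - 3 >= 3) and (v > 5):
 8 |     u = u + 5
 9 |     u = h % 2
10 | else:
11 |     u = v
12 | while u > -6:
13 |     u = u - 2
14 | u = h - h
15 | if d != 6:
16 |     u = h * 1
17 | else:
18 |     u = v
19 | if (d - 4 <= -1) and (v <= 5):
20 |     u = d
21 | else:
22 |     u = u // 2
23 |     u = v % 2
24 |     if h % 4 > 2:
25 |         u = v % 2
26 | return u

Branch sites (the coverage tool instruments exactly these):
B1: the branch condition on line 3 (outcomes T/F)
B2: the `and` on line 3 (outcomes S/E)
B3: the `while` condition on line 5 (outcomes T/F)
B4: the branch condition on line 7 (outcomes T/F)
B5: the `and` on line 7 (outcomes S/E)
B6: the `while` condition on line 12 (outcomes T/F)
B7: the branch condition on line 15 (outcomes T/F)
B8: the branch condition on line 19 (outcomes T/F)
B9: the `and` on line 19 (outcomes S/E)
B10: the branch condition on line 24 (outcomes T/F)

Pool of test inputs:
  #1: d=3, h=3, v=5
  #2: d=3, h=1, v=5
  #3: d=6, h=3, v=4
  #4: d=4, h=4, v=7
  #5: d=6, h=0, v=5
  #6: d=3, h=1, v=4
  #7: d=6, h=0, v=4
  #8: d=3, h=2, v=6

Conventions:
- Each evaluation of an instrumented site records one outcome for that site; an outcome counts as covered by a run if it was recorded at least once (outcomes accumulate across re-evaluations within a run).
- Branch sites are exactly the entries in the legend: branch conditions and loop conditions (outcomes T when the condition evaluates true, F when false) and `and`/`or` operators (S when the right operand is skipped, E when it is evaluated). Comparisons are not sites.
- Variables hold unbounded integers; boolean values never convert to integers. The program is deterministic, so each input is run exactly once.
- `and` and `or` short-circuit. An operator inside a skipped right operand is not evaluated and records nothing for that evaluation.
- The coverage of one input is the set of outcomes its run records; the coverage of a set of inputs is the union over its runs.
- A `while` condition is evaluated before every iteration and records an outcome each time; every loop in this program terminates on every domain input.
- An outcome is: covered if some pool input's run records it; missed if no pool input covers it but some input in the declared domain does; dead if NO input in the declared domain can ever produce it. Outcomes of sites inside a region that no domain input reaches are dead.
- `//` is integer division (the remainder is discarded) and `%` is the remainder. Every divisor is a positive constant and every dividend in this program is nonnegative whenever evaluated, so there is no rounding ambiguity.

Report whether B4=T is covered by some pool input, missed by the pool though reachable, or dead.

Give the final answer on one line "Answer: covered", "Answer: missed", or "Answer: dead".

no pool input records B4=T
but domain input (d=6, h=0, v=6) does record it -> reachable, so missed

Answer: missed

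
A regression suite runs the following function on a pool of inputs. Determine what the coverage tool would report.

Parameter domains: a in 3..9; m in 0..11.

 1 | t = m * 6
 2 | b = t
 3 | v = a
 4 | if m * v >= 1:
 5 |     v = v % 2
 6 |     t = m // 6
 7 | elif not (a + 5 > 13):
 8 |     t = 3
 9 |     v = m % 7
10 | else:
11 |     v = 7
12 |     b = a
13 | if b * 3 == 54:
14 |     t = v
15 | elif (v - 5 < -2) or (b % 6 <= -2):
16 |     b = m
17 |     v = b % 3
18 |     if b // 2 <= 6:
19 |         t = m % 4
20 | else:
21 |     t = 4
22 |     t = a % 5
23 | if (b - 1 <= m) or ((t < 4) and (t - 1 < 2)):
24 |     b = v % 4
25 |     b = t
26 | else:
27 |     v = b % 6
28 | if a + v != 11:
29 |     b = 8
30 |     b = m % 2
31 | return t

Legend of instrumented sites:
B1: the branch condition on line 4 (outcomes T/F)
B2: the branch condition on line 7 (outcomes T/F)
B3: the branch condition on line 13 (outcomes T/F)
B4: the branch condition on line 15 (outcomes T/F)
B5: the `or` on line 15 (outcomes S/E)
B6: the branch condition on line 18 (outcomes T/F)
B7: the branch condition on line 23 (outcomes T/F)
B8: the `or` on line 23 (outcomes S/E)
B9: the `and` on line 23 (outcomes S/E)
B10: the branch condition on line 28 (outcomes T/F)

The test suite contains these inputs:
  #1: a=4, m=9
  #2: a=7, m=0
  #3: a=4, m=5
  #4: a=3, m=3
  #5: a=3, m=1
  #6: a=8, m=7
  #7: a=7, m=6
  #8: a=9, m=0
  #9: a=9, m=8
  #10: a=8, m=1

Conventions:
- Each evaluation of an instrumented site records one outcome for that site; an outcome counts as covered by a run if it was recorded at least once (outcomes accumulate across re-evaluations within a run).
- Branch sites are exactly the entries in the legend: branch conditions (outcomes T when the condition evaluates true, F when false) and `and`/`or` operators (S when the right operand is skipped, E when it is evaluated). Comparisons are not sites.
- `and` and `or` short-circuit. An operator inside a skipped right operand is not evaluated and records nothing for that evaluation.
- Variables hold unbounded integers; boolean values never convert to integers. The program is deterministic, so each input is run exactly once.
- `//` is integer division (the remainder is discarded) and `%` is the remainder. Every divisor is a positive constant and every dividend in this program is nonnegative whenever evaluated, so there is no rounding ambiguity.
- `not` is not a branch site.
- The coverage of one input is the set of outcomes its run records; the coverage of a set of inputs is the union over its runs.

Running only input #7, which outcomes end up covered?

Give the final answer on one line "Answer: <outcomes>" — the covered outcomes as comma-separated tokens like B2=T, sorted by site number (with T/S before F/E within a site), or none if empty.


Running input #7 (a=7, m=6), event by event:
  B1->T, B3->F, B5->S, B4->T, B6->T, B8->S, B7->T, B10->T
deduplicating events, the covered set is: B1=T, B3=F, B4=T, B5=S, B6=T, B7=T, B8=S, B10=T
Answer: B1=T, B3=F, B4=T, B5=S, B6=T, B7=T, B8=S, B10=T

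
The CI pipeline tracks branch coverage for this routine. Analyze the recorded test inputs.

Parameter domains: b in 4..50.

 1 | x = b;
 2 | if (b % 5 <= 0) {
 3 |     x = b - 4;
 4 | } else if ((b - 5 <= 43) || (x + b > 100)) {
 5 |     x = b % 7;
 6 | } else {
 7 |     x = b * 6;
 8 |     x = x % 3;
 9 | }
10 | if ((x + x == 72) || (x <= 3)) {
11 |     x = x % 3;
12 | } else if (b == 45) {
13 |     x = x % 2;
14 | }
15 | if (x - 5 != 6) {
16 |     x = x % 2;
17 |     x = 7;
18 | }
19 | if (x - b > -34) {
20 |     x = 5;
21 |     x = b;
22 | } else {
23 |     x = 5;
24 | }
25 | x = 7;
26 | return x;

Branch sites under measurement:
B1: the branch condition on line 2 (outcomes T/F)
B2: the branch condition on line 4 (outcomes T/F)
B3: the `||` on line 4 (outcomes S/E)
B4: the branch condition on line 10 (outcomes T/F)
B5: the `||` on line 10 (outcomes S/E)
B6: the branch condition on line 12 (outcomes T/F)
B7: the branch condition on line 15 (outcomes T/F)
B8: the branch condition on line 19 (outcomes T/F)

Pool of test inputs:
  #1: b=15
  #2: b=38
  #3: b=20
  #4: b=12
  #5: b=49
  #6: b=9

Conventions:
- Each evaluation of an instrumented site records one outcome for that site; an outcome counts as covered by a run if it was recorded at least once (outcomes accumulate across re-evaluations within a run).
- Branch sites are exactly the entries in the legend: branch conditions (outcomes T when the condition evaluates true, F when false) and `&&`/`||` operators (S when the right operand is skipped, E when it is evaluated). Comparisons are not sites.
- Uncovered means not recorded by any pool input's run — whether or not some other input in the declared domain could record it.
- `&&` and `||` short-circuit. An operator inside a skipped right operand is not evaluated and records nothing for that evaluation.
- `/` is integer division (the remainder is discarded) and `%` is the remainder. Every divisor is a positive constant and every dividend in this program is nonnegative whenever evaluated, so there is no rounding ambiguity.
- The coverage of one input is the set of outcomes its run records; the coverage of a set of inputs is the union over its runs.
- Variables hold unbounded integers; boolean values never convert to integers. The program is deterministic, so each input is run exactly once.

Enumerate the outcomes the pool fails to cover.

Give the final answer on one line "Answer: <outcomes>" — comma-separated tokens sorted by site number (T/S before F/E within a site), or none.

#1 (b=15) -> covered: B1=T, B4=F, B5=E, B6=F, B7=F, B8=T
#2 (b=38) -> covered: B1=F, B2=T, B3=S, B4=T, B5=E, B7=T, B8=T
#3 (b=20) -> covered: B1=T, B4=F, B5=E, B6=F, B7=T, B8=T
#4 (b=12) -> covered: B1=F, B2=T, B3=S, B4=F, B5=E, B6=F, B7=T, B8=T
#5 (b=49) -> covered: B1=F, B2=F, B3=E, B4=T, B5=E, B7=T, B8=F
#6 (b=9) -> covered: B1=F, B2=T, B3=S, B4=T, B5=E, B7=T, B8=T
union over the pool: B1=T, B1=F, B2=T, B2=F, B3=S, B3=E, B4=T, B4=F, B5=E, B6=F, B7=T, B7=F, B8=T, B8=F
uncovered (2 of 16): B5=S, B6=T

Answer: B5=S, B6=T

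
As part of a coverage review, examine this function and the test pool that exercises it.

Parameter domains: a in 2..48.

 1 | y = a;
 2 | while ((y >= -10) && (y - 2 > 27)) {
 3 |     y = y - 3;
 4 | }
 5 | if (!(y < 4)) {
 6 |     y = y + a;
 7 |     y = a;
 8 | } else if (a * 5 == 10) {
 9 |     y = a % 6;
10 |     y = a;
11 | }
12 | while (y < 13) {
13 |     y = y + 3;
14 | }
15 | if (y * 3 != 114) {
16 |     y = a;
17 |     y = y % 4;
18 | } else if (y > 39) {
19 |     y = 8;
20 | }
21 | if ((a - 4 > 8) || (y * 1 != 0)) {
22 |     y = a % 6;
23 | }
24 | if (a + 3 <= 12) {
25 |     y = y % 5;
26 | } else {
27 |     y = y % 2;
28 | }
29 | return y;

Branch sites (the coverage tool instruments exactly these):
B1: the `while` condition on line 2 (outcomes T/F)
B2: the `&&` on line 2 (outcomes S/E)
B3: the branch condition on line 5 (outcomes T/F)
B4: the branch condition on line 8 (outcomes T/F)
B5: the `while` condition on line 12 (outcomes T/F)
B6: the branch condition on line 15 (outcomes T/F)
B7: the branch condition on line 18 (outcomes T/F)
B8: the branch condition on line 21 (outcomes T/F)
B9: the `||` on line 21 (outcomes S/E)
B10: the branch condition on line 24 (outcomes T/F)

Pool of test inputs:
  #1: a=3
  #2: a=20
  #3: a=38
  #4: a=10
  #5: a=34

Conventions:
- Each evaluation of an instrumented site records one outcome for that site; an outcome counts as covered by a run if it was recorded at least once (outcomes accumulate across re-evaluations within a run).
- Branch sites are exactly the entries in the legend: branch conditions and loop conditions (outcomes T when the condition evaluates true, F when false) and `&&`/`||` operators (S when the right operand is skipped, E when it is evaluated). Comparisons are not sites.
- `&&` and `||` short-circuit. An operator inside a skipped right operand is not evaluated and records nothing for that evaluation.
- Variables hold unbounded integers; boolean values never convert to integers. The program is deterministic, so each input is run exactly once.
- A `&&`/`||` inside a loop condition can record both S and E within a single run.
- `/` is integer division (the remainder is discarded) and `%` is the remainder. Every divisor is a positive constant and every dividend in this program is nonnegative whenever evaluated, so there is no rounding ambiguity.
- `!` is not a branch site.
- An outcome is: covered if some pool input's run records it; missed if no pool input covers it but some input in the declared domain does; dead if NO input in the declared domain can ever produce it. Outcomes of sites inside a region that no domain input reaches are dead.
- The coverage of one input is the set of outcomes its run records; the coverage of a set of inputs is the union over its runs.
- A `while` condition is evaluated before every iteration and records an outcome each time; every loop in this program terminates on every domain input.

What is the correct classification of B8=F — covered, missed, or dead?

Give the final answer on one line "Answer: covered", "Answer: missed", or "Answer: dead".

no pool input records B8=F
but domain input (a=4) does record it -> reachable, so missed

Answer: missed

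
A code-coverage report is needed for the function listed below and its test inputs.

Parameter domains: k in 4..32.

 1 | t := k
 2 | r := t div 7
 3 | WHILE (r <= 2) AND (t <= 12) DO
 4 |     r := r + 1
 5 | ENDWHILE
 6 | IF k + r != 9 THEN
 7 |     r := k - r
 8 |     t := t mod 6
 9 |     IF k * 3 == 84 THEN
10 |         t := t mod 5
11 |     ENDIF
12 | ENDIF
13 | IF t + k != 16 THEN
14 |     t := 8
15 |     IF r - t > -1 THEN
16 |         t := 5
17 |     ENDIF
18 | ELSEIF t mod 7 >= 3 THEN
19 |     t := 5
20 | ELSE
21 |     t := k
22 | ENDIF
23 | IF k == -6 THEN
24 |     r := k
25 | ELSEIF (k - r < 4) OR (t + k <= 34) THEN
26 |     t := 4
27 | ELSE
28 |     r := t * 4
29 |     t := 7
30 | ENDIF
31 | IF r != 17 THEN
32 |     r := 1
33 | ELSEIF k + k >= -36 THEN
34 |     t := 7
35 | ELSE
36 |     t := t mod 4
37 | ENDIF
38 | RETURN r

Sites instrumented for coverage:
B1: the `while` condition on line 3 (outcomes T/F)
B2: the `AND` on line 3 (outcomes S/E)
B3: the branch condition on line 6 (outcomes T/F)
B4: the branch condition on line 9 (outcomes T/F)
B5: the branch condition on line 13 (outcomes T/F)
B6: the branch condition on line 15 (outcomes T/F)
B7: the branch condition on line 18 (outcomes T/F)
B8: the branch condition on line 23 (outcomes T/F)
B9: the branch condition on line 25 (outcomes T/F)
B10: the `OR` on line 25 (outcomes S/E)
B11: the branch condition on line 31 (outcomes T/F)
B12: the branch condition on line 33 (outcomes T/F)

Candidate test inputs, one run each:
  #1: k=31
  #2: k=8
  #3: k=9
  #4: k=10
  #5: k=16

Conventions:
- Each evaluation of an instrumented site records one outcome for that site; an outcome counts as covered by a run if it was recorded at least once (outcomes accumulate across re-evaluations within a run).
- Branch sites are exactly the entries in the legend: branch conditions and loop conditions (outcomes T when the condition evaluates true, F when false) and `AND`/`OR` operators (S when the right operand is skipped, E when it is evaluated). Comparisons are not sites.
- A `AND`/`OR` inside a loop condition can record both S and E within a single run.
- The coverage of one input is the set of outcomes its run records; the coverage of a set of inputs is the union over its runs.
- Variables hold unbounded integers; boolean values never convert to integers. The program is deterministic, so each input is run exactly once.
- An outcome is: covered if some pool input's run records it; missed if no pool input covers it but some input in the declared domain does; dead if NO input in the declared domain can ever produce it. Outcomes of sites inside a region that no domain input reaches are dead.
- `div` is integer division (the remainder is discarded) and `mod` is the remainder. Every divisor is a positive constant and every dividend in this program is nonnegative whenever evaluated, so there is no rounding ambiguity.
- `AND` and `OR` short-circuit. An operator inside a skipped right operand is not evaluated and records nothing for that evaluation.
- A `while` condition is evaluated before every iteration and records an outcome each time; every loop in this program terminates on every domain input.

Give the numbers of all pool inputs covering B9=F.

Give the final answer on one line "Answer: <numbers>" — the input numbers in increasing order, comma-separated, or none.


input #1 (k=31): produces B9=F
input #2 (k=8): does not produce B9=F
input #3 (k=9): does not produce B9=F
input #4 (k=10): does not produce B9=F
input #5 (k=16): does not produce B9=F
Answer: 1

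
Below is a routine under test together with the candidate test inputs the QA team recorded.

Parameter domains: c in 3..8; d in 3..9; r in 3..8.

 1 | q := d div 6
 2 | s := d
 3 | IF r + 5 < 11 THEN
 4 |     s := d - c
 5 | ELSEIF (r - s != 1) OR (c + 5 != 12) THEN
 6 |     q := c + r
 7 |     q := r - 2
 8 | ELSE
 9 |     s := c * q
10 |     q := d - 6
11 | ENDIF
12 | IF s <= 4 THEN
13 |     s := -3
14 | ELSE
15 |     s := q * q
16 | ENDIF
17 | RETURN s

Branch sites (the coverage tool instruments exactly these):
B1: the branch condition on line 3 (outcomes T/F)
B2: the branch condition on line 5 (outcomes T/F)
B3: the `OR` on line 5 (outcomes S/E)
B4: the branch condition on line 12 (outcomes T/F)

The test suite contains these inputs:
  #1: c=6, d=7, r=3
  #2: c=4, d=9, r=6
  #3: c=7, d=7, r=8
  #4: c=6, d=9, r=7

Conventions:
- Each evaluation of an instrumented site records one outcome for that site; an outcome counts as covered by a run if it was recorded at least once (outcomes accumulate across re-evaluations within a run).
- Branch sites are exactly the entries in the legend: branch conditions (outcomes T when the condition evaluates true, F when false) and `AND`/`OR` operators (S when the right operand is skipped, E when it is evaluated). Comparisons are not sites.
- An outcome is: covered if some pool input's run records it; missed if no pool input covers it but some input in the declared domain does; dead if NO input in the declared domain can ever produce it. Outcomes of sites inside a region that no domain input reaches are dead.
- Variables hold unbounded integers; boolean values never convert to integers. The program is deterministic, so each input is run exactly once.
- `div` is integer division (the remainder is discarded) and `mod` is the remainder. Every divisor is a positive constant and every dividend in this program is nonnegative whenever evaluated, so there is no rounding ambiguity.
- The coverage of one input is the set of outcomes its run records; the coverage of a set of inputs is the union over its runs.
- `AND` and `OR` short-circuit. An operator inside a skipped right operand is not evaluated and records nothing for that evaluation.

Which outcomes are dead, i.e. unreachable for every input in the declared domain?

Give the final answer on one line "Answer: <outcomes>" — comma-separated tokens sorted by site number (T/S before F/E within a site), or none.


exhaustive pass over the 252-input domain:
  reachable outcomes have witnesses, e.g. B1=T (e.g. c=3, d=3, r=3), B1=F (e.g. c=3, d=3, r=6), B2=T (e.g. c=3, d=3, r=6), B2=F (e.g. c=7, d=5, r=6)
Answer: none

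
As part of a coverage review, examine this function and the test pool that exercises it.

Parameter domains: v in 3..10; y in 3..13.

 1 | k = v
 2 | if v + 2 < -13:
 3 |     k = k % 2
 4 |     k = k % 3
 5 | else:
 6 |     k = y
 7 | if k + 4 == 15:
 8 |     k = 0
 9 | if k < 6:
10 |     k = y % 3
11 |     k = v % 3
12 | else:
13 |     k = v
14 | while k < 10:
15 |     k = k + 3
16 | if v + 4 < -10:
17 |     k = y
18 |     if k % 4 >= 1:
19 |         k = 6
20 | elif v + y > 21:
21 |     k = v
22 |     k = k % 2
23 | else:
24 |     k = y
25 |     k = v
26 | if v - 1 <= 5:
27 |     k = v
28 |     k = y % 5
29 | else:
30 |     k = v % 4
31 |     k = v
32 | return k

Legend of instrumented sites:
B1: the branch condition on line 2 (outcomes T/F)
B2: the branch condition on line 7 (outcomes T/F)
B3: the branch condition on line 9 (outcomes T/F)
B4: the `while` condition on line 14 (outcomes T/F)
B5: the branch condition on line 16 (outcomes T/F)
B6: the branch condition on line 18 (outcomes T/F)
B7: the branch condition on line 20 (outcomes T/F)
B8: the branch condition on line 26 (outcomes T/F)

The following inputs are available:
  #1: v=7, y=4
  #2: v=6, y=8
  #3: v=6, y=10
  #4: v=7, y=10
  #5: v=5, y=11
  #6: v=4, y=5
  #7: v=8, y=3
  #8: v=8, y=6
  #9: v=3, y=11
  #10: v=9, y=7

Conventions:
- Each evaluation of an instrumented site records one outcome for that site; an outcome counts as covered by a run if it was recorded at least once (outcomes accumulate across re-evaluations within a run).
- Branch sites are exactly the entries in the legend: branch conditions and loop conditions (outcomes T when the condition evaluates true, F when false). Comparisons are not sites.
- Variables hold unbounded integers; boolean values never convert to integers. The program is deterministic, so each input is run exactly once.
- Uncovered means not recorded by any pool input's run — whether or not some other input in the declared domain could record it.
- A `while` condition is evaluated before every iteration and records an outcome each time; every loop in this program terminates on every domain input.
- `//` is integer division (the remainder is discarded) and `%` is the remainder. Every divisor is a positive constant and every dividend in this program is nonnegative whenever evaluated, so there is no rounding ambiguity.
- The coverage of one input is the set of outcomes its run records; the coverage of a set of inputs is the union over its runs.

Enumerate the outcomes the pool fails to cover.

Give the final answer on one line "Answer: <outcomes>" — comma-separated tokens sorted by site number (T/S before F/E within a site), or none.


run #1 (v=7, y=4) runs B1->F, B2->F, B3->T, B4->T, B4->T, B4->T, B4->F, B5->F, B7->F, B8->F; records B1=F, B2=F, B3=T, B4=T, B4=F, B5=F, B7=F, B8=F
run #2 (v=6, y=8) runs B1->F, B2->F, B3->F, B4->T, B4->T, B4->F, B5->F, B7->F, B8->T; records B1=F, B2=F, B3=F, B4=T, B4=F, B5=F, B7=F, B8=T
run #3 (v=6, y=10) runs B1->F, B2->F, B3->F, B4->T, B4->T, B4->F, B5->F, B7->F, B8->T; records B1=F, B2=F, B3=F, B4=T, B4=F, B5=F, B7=F, B8=T
run #4 (v=7, y=10) runs B1->F, B2->F, B3->F, B4->T, B4->F, B5->F, B7->F, B8->F; records B1=F, B2=F, B3=F, B4=T, B4=F, B5=F, B7=F, B8=F
run #5 (v=5, y=11) runs B1->F, B2->T, B3->T, B4->T, B4->T, B4->T, B4->F, B5->F, B7->F, B8->T; records B1=F, B2=T, B3=T, B4=T, B4=F, B5=F, B7=F, B8=T
run #6 (v=4, y=5) runs B1->F, B2->F, B3->T, B4->T, B4->T, B4->T, B4->F, B5->F, B7->F, B8->T; records B1=F, B2=F, B3=T, B4=T, B4=F, B5=F, B7=F, B8=T
run #7 (v=8, y=3) runs B1->F, B2->F, B3->T, B4->T, B4->T, B4->T, B4->F, B5->F, B7->F, B8->F; records B1=F, B2=F, B3=T, B4=T, B4=F, B5=F, B7=F, B8=F
run #8 (v=8, y=6) runs B1->F, B2->F, B3->F, B4->T, B4->F, B5->F, B7->F, B8->F; records B1=F, B2=F, B3=F, B4=T, B4=F, B5=F, B7=F, B8=F
run #9 (v=3, y=11) runs B1->F, B2->T, B3->T, B4->T, B4->T, B4->T, B4->T, B4->F, B5->F, B7->F, B8->T; records B1=F, B2=T, B3=T, B4=T, B4=F, B5=F, B7=F, B8=T
run #10 (v=9, y=7) runs B1->F, B2->F, B3->F, B4->T, B4->F, B5->F, B7->F, B8->F; records B1=F, B2=F, B3=F, B4=T, B4=F, B5=F, B7=F, B8=F
union over the pool: B1=F, B2=T, B2=F, B3=T, B3=F, B4=T, B4=F, B5=F, B7=F, B8=T, B8=F
uncovered (5 of 16): B1=T, B5=T, B6=T, B6=F, B7=T
Answer: B1=T, B5=T, B6=T, B6=F, B7=T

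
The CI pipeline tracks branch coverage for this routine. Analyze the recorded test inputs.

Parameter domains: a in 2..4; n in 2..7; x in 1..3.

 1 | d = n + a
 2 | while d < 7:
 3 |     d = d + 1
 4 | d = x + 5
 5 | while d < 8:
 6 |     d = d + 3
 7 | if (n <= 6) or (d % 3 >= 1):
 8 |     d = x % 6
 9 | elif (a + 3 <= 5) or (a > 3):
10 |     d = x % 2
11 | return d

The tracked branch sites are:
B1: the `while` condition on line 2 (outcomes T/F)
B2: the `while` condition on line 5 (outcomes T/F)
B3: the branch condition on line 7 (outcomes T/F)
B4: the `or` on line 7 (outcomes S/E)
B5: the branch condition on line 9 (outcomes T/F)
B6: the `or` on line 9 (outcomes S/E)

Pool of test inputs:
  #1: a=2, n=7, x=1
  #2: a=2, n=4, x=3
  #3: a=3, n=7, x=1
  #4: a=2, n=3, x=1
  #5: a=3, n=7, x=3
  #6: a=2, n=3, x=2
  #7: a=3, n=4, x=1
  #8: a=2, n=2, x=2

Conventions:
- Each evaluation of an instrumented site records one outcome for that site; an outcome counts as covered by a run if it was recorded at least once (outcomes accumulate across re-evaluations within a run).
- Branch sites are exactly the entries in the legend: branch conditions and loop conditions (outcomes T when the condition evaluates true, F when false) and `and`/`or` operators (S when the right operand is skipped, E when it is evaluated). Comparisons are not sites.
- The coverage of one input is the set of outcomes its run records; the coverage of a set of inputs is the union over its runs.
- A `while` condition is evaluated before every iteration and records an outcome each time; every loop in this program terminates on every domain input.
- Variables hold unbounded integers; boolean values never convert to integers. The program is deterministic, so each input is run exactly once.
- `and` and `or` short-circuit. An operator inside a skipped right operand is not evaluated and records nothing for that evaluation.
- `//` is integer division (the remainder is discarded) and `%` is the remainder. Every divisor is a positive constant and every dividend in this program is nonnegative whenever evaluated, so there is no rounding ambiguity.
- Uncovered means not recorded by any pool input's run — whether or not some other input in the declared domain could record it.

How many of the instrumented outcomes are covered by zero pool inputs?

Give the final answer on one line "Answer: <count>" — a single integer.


#1 (a=2, n=7, x=1) -> B1->F, B2->T, B2->F, B4->E, B3->F, B6->S, B5->T; covered: B1=F, B2=T, B2=F, B3=F, B4=E, B5=T, B6=S
#2 (a=2, n=4, x=3) -> B1->T, B1->F, B2->F, B4->S, B3->T; covered: B1=T, B1=F, B2=F, B3=T, B4=S
#3 (a=3, n=7, x=1) -> B1->F, B2->T, B2->F, B4->E, B3->F, B6->E, B5->F; covered: B1=F, B2=T, B2=F, B3=F, B4=E, B5=F, B6=E
#4 (a=2, n=3, x=1) -> B1->T, B1->T, B1->F, B2->T, B2->F, B4->S, B3->T; covered: B1=T, B1=F, B2=T, B2=F, B3=T, B4=S
#5 (a=3, n=7, x=3) -> B1->F, B2->F, B4->E, B3->T; covered: B1=F, B2=F, B3=T, B4=E
#6 (a=2, n=3, x=2) -> B1->T, B1->T, B1->F, B2->T, B2->F, B4->S, B3->T; covered: B1=T, B1=F, B2=T, B2=F, B3=T, B4=S
#7 (a=3, n=4, x=1) -> B1->F, B2->T, B2->F, B4->S, B3->T; covered: B1=F, B2=T, B2=F, B3=T, B4=S
#8 (a=2, n=2, x=2) -> B1->T, B1->T, B1->T, B1->F, B2->T, B2->F, B4->S, B3->T; covered: B1=T, B1=F, B2=T, B2=F, B3=T, B4=S
union over the pool: B1=T, B1=F, B2=T, B2=F, B3=T, B3=F, B4=S, B4=E, B5=T, B5=F, B6=S, B6=E
uncovered (0 of 12): none
Answer: 0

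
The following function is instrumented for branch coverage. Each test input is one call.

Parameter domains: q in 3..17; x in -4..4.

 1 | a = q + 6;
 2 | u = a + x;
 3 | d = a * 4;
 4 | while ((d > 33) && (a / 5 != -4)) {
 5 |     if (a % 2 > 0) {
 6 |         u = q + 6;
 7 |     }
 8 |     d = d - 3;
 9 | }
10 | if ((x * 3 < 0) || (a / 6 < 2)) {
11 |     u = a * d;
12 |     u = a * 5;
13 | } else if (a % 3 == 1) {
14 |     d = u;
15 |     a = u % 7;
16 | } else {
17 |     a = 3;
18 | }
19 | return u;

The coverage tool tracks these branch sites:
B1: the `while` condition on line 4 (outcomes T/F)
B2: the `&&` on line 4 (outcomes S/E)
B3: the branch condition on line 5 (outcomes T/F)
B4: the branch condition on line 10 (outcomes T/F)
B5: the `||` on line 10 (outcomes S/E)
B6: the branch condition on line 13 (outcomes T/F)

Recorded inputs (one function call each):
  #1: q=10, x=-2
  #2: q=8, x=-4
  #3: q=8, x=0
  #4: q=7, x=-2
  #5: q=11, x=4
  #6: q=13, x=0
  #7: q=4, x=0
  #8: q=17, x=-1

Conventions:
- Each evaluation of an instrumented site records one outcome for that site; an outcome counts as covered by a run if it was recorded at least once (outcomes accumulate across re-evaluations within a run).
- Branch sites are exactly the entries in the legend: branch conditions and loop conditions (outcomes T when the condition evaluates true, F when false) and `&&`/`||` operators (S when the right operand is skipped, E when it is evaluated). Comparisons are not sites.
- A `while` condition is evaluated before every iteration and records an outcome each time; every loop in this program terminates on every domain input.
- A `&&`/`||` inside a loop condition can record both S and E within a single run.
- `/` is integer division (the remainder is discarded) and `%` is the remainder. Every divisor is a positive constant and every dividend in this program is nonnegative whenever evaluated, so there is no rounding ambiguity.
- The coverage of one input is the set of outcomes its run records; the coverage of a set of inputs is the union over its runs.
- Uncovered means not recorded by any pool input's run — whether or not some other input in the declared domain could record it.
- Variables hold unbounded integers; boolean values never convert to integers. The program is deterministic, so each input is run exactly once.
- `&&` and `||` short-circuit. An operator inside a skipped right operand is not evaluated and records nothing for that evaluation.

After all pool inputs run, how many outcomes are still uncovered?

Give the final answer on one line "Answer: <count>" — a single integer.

input #1 (q=10, x=-2): events B2->E, B1->T, B3->F, B2->E, B1->T, B3->F, B2->E, B1->T, B3->F, B2->E, B1->T, B3->F, B2->E, B1->T, ...; covers B1=T, B1=F, B2=S, B2=E, B3=F, B4=T, B5=S
input #2 (q=8, x=-4): events B2->E, B1->T, B3->F, B2->E, B1->T, B3->F, B2->E, B1->T, B3->F, B2->E, B1->T, B3->F, B2->E, B1->T, ...; covers B1=T, B1=F, B2=S, B2=E, B3=F, B4=T, B5=S
input #3 (q=8, x=0): events B2->E, B1->T, B3->F, B2->E, B1->T, B3->F, B2->E, B1->T, B3->F, B2->E, B1->T, B3->F, B2->E, B1->T, ...; covers B1=T, B1=F, B2=S, B2=E, B3=F, B4=F, B5=E, B6=F
input #4 (q=7, x=-2): events B2->E, B1->T, B3->T, B2->E, B1->T, B3->T, B2->E, B1->T, B3->T, B2->E, B1->T, B3->T, B2->E, B1->T, ...; covers B1=T, B1=F, B2=S, B2=E, B3=T, B4=T, B5=S
input #5 (q=11, x=4): events B2->E, B1->T, B3->T, B2->E, B1->T, B3->T, B2->E, B1->T, B3->T, B2->E, B1->T, B3->T, B2->E, B1->T, ...; covers B1=T, B1=F, B2=S, B2=E, B3=T, B4=F, B5=E, B6=F
input #6 (q=13, x=0): events B2->E, B1->T, B3->T, B2->E, B1->T, B3->T, B2->E, B1->T, B3->T, B2->E, B1->T, B3->T, B2->E, B1->T, ...; covers B1=T, B1=F, B2=S, B2=E, B3=T, B4=F, B5=E, B6=T
input #7 (q=4, x=0): events B2->E, B1->T, B3->F, B2->E, B1->T, B3->F, B2->E, B1->T, B3->F, B2->S, B1->F, B5->E, B4->T; covers B1=T, B1=F, B2=S, B2=E, B3=F, B4=T, B5=E
input #8 (q=17, x=-1): events B2->E, B1->T, B3->T, B2->E, B1->T, B3->T, B2->E, B1->T, B3->T, B2->E, B1->T, B3->T, B2->E, B1->T, ...; covers B1=T, B1=F, B2=S, B2=E, B3=T, B4=T, B5=S
union over the pool: B1=T, B1=F, B2=S, B2=E, B3=T, B3=F, B4=T, B4=F, B5=S, B5=E, B6=T, B6=F
uncovered (0 of 12): none

Answer: 0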